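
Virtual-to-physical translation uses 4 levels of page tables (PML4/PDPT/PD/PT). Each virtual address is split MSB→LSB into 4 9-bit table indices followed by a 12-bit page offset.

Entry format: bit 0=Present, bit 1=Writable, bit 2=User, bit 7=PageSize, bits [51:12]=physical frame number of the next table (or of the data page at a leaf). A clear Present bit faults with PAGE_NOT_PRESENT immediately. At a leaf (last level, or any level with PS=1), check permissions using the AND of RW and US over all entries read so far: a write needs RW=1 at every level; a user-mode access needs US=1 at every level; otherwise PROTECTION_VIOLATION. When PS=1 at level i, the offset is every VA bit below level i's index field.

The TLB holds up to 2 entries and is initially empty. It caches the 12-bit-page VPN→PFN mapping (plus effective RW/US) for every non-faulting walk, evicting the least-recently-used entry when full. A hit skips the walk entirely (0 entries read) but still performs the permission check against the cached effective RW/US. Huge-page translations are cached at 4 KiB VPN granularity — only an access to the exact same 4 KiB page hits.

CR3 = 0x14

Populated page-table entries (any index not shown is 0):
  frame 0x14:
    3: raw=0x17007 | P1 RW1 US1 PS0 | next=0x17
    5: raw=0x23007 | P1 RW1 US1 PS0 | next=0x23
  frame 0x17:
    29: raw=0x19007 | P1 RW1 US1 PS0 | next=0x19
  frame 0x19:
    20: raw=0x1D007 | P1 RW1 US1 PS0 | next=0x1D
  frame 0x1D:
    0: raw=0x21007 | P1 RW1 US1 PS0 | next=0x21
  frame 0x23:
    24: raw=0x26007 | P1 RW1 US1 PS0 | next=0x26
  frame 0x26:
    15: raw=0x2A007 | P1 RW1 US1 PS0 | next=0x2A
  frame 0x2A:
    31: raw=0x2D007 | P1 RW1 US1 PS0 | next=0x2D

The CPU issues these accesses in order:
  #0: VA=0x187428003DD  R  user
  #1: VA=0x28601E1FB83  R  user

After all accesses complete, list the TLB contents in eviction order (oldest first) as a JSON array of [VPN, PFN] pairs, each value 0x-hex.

Per-access translation:
#0 VA=0x187428003DD (r,user):
  lvl0: tbl 0x14, slot 3 ⇒ 0x17007 (P1/RW1/US1/PS0)
  lvl1: tbl 0x17, slot 29 ⇒ 0x19007 (P1/RW1/US1/PS0)
  lvl2: tbl 0x19, slot 20 ⇒ 0x1D007 (P1/RW1/US1/PS0)
  lvl3: tbl 0x1D, slot 0 ⇒ 0x21007 (P1/RW1/US1/PS0)
  ✓ 0x213DD  — 4 lookups
#1 VA=0x28601E1FB83 (r,user):
  lvl0: tbl 0x14, slot 5 ⇒ 0x23007 (P1/RW1/US1/PS0)
  lvl1: tbl 0x23, slot 24 ⇒ 0x26007 (P1/RW1/US1/PS0)
  lvl2: tbl 0x26, slot 15 ⇒ 0x2A007 (P1/RW1/US1/PS0)
  lvl3: tbl 0x2A, slot 31 ⇒ 0x2D007 (P1/RW1/US1/PS0)
  ✓ 0x2DB83  — 4 lookups

TLB: [["0x18742800", "0x21"], ["0x28601E1F", "0x2D"]]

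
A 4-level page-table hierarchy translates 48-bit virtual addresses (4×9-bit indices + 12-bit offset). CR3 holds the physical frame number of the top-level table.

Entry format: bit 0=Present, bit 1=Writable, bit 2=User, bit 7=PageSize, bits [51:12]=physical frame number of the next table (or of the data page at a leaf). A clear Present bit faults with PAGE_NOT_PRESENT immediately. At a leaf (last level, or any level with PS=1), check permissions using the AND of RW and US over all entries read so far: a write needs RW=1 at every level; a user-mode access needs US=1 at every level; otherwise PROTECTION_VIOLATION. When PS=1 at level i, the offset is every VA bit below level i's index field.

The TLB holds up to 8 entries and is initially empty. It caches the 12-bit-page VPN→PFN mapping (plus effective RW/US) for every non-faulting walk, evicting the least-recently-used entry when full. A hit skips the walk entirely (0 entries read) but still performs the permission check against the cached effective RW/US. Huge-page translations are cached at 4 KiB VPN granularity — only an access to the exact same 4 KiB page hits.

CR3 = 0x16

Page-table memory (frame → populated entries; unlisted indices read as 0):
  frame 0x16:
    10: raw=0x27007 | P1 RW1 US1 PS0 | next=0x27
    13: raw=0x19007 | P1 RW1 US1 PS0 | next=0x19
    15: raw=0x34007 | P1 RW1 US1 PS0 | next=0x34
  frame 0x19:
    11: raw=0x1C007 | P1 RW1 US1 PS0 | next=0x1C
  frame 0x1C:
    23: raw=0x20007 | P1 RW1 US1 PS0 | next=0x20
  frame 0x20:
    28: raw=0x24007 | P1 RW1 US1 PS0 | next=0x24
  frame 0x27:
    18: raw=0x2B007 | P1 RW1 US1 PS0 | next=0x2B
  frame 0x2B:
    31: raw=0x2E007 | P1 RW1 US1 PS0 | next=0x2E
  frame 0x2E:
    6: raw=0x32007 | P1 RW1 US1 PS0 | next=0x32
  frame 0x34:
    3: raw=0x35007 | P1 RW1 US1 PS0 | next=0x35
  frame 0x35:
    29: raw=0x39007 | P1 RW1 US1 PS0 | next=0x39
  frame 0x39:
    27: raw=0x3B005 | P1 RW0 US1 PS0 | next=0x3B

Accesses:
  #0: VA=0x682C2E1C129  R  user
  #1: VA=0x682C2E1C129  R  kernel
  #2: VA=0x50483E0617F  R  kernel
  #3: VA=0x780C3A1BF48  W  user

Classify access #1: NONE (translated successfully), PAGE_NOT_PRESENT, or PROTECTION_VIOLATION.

Walk each access:
#0 VA=0x682C2E1C129 (r,user):
  [0] read 0x16 idx=13: raw=0x19007 flags P=1 W=1 U=1 S=0
  [1] read 0x19 idx=11: raw=0x1C007 flags P=1 W=1 U=1 S=0
  [2] read 0x1C idx=23: raw=0x20007 flags P=1 W=1 U=1 S=0
  [3] read 0x20 idx=28: raw=0x24007 flags P=1 W=1 U=1 S=0
  ✓ 0x24129  — 4 lookups
#1 VA=0x682C2E1C129 (r,kernel):
  TLB hit vpn=0x682C2E1C → PA=0x24129
#2 VA=0x50483E0617F (r,kernel):
  [0] read 0x16 idx=10: raw=0x27007 flags P=1 W=1 U=1 S=0
  [1] read 0x27 idx=18: raw=0x2B007 flags P=1 W=1 U=1 S=0
  [2] read 0x2B idx=31: raw=0x2E007 flags P=1 W=1 U=1 S=0
  [3] read 0x2E idx=6: raw=0x32007 flags P=1 W=1 U=1 S=0
  ✓ 0x3217F  — 4 lookups
#3 VA=0x780C3A1BF48 (w,user):
  [0] read 0x16 idx=15: raw=0x34007 flags P=1 W=1 U=1 S=0
  [1] read 0x34 idx=3: raw=0x35007 flags P=1 W=1 U=1 S=0
  [2] read 0x35 idx=29: raw=0x39007 flags P=1 W=1 U=1 S=0
  [3] read 0x39 idx=27: raw=0x3B005 flags P=1 W=0 U=1 S=0
  → PROTECTION_VIOLATION  (4 entries read)

Access #1 fault: NONE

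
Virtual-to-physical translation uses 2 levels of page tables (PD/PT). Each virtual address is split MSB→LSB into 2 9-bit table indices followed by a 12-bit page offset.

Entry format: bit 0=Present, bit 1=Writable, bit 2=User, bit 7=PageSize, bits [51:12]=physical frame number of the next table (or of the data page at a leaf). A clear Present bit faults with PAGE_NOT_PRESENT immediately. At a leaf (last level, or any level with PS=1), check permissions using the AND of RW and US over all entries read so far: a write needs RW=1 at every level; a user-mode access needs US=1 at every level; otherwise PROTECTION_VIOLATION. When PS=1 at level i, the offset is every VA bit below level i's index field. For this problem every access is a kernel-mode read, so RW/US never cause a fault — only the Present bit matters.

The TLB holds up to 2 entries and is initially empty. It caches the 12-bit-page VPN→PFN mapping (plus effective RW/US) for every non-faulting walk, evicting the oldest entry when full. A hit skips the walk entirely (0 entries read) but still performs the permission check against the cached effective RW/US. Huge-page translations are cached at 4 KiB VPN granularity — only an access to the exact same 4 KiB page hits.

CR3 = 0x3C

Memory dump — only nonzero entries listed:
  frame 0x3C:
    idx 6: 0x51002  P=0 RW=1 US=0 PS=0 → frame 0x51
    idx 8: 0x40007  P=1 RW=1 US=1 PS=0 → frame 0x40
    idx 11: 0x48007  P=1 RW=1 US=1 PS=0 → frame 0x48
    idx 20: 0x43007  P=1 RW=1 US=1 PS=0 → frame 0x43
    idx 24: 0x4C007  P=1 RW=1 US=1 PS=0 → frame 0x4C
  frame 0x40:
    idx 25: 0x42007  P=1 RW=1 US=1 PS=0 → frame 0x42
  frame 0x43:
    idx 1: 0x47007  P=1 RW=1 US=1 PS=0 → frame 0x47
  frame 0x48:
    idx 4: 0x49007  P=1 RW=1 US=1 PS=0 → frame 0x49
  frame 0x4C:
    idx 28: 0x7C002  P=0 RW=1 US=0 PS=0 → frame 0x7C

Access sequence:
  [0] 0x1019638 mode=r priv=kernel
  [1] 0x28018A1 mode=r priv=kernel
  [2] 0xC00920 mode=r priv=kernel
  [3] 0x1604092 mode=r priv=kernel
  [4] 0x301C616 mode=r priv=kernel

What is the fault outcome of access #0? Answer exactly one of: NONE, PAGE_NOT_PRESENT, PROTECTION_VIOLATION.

Per-access translation:
#0 VA=0x1019638 (r,kernel):
  L0 @0x3C[8] → 0x40007  P=1,RW=1,US=1,PS=0
  L1 @0x40[25] → 0x42007  P=1,RW=1,US=1,PS=0
  → PA=0x42638  (2 entries read)
#1 VA=0x28018A1 (r,kernel):
  L0 @0x3C[20] → 0x43007  P=1,RW=1,US=1,PS=0
  L1 @0x43[1] → 0x47007  P=1,RW=1,US=1,PS=0
  → PA=0x478A1  (2 entries read)
#2 VA=0xC00920 (r,kernel):
  L0 @0x3C[6] → 0x51002  P=0,RW=1,US=0,PS=0
  ⇒ fault: PAGE_NOT_PRESENT  — 1 lookups
#3 VA=0x1604092 (r,kernel):
  L0 @0x3C[11] → 0x48007  P=1,RW=1,US=1,PS=0
  L1 @0x48[4] → 0x49007  P=1,RW=1,US=1,PS=0
  → PA=0x49092  (2 entries read)
#4 VA=0x301C616 (r,kernel):
  L0 @0x3C[24] → 0x4C007  P=1,RW=1,US=1,PS=0
  L1 @0x4C[28] → 0x7C002  P=0,RW=1,US=0,PS=0
  ⇒ fault: PAGE_NOT_PRESENT  — 2 lookups

Access #0 fault: NONE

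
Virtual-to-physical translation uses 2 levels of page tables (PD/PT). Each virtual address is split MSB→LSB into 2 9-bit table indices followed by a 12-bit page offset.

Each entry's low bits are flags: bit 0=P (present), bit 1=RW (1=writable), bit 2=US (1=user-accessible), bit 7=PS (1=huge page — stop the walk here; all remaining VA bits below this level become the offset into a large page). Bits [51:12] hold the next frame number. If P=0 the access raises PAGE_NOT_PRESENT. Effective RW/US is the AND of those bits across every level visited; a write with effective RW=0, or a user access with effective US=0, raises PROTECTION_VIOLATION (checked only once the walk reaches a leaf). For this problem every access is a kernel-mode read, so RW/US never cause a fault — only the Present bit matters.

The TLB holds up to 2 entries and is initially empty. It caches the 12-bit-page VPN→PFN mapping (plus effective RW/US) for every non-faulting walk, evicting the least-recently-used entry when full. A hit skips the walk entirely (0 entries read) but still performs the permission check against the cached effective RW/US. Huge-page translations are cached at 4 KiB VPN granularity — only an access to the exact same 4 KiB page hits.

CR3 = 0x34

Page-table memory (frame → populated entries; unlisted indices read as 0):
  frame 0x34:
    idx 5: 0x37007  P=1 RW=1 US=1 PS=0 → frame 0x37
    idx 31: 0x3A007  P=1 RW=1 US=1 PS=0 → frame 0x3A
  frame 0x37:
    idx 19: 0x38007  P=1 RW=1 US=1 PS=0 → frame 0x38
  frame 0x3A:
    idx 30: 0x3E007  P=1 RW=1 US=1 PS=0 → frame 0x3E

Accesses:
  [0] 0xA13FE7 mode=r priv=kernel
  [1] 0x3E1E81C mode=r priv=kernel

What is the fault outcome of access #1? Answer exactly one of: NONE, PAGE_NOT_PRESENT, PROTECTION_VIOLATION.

Walk each access:
#0 VA=0xA13FE7 (r,kernel):
  L0: frame=0x34 idx=5 entry=0x37007 [P=1 RW=1 US=1 PS=0]
  L1: frame=0x37 idx=19 entry=0x38007 [P=1 RW=1 US=1 PS=0]
  ⇒ phys 0x38FE7  [2 reads]
#1 VA=0x3E1E81C (r,kernel):
  L0: frame=0x34 idx=31 entry=0x3A007 [P=1 RW=1 US=1 PS=0]
  L1: frame=0x3A idx=30 entry=0x3E007 [P=1 RW=1 US=1 PS=0]
  ⇒ phys 0x3E81C  [2 reads]

Access #1 fault: NONE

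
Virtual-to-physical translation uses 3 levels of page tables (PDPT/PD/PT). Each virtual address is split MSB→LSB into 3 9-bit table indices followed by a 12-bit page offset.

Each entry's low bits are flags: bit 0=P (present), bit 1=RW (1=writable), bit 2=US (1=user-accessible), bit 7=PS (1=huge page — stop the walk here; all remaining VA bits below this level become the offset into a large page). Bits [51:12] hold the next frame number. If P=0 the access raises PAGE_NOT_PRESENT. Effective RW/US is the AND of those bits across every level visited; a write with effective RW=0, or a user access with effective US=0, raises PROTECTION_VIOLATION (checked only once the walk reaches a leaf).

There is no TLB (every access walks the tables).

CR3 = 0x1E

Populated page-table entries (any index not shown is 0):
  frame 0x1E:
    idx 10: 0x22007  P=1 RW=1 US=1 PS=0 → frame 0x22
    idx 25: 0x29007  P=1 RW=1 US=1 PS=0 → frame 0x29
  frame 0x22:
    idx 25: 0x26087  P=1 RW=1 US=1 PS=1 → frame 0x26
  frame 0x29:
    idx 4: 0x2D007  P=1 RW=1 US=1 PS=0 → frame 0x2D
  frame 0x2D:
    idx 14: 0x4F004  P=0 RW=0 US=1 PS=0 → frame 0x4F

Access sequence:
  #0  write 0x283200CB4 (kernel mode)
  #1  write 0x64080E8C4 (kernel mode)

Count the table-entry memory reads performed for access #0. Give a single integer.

Walk each access:
#0 VA=0x283200CB4 (w,kernel):
  L0 @0x1E[10] → 0x22007  P=1,RW=1,US=1,PS=0
  L1 @0x22[25] → 0x26087  P=1,RW=1,US=1,PS=1
  ⇒ phys 0x26CB4 (huge @L1)  [2 reads]
#1 VA=0x64080E8C4 (w,kernel):
  L0 @0x1E[25] → 0x29007  P=1,RW=1,US=1,PS=0
  L1 @0x29[4] → 0x2D007  P=1,RW=1,US=1,PS=0
  L2 @0x2D[14] → 0x4F004  P=0,RW=0,US=1,PS=0
  → PAGE_NOT_PRESENT  (3 entries read)

Entries read for #0: 2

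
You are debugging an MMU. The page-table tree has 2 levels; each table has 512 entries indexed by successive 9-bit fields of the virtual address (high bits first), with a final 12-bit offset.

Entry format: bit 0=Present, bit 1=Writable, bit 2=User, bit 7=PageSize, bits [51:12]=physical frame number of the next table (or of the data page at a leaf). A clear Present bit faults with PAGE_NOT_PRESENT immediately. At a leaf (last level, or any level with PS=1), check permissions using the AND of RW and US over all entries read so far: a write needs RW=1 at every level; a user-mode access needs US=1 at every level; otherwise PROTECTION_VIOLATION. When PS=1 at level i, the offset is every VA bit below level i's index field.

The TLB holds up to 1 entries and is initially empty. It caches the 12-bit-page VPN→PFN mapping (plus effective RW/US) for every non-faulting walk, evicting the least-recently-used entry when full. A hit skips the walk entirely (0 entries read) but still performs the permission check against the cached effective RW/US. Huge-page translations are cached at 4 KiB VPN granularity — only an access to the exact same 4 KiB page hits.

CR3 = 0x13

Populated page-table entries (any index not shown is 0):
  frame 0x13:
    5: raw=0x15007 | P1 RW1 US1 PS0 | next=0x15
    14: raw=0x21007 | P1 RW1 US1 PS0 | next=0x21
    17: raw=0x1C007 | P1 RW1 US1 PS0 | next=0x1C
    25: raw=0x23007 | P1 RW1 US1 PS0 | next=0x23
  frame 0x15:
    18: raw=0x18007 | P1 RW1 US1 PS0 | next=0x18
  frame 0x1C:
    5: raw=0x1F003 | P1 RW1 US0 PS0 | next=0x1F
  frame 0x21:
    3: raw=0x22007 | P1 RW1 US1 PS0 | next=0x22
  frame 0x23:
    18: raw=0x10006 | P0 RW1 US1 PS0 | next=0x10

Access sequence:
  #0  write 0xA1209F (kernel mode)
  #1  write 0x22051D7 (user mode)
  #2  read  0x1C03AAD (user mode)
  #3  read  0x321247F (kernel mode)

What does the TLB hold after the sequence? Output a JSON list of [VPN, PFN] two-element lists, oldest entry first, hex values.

Trace:
#0 VA=0xA1209F (w,kernel):
  L0 @0x13[5] → 0x15007  P=1,RW=1,US=1,PS=0
  L1 @0x15[18] → 0x18007  P=1,RW=1,US=1,PS=0
  → PA=0x1809F  (2 entries read)
#1 VA=0x22051D7 (w,user):
  L0 @0x13[17] → 0x1C007  P=1,RW=1,US=1,PS=0
  L1 @0x1C[5] → 0x1F003  P=1,RW=1,US=0,PS=0
  ⇒ fault: PROTECTION_VIOLATION  — 2 lookups
#2 VA=0x1C03AAD (r,user):
  L0 @0x13[14] → 0x21007  P=1,RW=1,US=1,PS=0
  L1 @0x21[3] → 0x22007  P=1,RW=1,US=1,PS=0
  → PA=0x22AAD  (2 entries read)
#3 VA=0x321247F (r,kernel):
  L0 @0x13[25] → 0x23007  P=1,RW=1,US=1,PS=0
  L1 @0x23[18] → 0x10006  P=0,RW=1,US=1,PS=0
  ⇒ fault: PAGE_NOT_PRESENT  — 2 lookups

TLB: [["0x1C03", "0x22"]]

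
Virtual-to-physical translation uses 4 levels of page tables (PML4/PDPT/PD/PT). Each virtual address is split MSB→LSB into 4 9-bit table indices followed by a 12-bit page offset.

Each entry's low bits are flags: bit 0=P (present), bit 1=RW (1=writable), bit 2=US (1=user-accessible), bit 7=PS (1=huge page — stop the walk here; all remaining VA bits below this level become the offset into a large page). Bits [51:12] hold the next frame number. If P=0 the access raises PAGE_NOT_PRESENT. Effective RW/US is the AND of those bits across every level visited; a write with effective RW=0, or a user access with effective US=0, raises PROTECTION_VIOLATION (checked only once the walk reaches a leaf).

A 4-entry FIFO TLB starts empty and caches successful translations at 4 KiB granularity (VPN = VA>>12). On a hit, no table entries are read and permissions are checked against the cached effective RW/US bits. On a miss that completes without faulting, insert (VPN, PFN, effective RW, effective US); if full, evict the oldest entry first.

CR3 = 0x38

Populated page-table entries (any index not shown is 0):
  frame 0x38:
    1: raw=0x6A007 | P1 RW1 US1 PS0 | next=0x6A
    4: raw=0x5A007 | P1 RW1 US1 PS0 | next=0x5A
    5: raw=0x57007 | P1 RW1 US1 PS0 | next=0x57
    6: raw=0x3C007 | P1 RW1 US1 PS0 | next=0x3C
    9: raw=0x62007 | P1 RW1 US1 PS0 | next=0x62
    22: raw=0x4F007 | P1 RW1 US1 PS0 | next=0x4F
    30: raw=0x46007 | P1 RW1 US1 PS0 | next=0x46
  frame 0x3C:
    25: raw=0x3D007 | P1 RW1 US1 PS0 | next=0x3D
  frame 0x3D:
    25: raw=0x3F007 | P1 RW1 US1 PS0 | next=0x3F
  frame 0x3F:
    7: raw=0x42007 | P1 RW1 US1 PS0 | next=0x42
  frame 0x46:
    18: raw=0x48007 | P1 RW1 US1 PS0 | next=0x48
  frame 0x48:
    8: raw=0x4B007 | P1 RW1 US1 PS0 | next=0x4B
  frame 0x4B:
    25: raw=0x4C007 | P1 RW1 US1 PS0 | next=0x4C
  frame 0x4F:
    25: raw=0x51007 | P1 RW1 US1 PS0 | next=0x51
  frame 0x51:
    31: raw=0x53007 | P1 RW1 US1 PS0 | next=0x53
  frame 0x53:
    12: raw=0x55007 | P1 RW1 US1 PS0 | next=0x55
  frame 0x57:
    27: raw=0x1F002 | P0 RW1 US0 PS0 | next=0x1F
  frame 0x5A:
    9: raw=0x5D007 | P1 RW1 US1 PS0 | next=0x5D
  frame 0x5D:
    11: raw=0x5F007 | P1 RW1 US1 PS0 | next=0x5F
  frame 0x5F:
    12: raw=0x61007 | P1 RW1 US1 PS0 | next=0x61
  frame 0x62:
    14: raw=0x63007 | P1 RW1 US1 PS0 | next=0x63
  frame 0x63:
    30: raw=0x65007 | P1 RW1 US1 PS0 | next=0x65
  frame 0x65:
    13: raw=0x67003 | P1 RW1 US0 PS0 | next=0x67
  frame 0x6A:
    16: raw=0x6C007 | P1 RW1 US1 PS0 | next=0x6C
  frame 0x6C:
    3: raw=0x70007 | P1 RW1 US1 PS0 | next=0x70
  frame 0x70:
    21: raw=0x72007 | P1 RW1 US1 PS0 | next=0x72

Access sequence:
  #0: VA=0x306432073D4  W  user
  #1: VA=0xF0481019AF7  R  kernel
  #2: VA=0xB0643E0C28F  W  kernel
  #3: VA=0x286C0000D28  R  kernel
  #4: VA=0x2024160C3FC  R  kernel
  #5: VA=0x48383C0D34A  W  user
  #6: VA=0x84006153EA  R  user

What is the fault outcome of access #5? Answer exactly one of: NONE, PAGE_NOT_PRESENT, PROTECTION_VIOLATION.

Walk each access:
#0 VA=0x306432073D4 (w,user):
  [0] read 0x38 idx=6: raw=0x3C007 flags P=1 W=1 U=1 S=0
  [1] read 0x3C idx=25: raw=0x3D007 flags P=1 W=1 U=1 S=0
  [2] read 0x3D idx=25: raw=0x3F007 flags P=1 W=1 U=1 S=0
  [3] read 0x3F idx=7: raw=0x42007 flags P=1 W=1 U=1 S=0
  ⇒ phys 0x423D4  [4 reads]
#1 VA=0xF0481019AF7 (r,kernel):
  [0] read 0x38 idx=30: raw=0x46007 flags P=1 W=1 U=1 S=0
  [1] read 0x46 idx=18: raw=0x48007 flags P=1 W=1 U=1 S=0
  [2] read 0x48 idx=8: raw=0x4B007 flags P=1 W=1 U=1 S=0
  [3] read 0x4B idx=25: raw=0x4C007 flags P=1 W=1 U=1 S=0
  ⇒ phys 0x4CAF7  [4 reads]
#2 VA=0xB0643E0C28F (w,kernel):
  [0] read 0x38 idx=22: raw=0x4F007 flags P=1 W=1 U=1 S=0
  [1] read 0x4F idx=25: raw=0x51007 flags P=1 W=1 U=1 S=0
  [2] read 0x51 idx=31: raw=0x53007 flags P=1 W=1 U=1 S=0
  [3] read 0x53 idx=12: raw=0x55007 flags P=1 W=1 U=1 S=0
  ⇒ phys 0x5528F  [4 reads]
#3 VA=0x286C0000D28 (r,kernel):
  [0] read 0x38 idx=5: raw=0x57007 flags P=1 W=1 U=1 S=0
  [1] read 0x57 idx=27: raw=0x1F002 flags P=0 W=1 U=0 S=0
  ✗ PAGE_NOT_PRESENT  [2 reads]
#4 VA=0x2024160C3FC (r,kernel):
  [0] read 0x38 idx=4: raw=0x5A007 flags P=1 W=1 U=1 S=0
  [1] read 0x5A idx=9: raw=0x5D007 flags P=1 W=1 U=1 S=0
  [2] read 0x5D idx=11: raw=0x5F007 flags P=1 W=1 U=1 S=0
  [3] read 0x5F idx=12: raw=0x61007 flags P=1 W=1 U=1 S=0
  ⇒ phys 0x613FC  [4 reads]
#5 VA=0x48383C0D34A (w,user):
  [0] read 0x38 idx=9: raw=0x62007 flags P=1 W=1 U=1 S=0
  [1] read 0x62 idx=14: raw=0x63007 flags P=1 W=1 U=1 S=0
  [2] read 0x63 idx=30: raw=0x65007 flags P=1 W=1 U=1 S=0
  [3] read 0x65 idx=13: raw=0x67003 flags P=1 W=1 U=0 S=0
  ✗ PROTECTION_VIOLATION  [4 reads]
#6 VA=0x84006153EA (r,user):
  [0] read 0x38 idx=1: raw=0x6A007 flags P=1 W=1 U=1 S=0
  [1] read 0x6A idx=16: raw=0x6C007 flags P=1 W=1 U=1 S=0
  [2] read 0x6C idx=3: raw=0x70007 flags P=1 W=1 U=1 S=0
  [3] read 0x70 idx=21: raw=0x72007 flags P=1 W=1 U=1 S=0
  ⇒ phys 0x723EA  [4 reads]

Access #5 fault: PROTECTION_VIOLATION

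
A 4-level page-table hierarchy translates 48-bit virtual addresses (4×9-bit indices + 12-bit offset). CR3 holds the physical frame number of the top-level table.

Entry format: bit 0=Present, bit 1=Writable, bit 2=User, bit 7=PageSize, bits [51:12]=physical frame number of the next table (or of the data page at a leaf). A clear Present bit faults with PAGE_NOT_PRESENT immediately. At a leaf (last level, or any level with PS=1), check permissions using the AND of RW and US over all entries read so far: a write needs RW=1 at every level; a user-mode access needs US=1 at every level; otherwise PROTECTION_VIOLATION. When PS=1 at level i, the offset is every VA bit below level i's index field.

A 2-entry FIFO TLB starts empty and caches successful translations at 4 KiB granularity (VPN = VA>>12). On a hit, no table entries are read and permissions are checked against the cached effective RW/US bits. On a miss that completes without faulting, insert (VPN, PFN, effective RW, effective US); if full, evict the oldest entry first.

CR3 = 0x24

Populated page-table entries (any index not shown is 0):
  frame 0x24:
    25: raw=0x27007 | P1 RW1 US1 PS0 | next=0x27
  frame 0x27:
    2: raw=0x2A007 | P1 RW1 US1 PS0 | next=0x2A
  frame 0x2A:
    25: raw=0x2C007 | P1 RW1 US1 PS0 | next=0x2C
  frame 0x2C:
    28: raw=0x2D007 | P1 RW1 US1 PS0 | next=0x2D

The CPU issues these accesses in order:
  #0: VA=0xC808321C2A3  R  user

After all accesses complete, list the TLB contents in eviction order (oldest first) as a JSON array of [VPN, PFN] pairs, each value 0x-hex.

Trace:
#0 VA=0xC808321C2A3 (r,user):
  [0] read 0x24 idx=25: raw=0x27007 flags P=1 W=1 U=1 S=0
  [1] read 0x27 idx=2: raw=0x2A007 flags P=1 W=1 U=1 S=0
  [2] read 0x2A idx=25: raw=0x2C007 flags P=1 W=1 U=1 S=0
  [3] read 0x2C idx=28: raw=0x2D007 flags P=1 W=1 U=1 S=0
  → PA=0x2D2A3  (4 entries read)

TLB: [["0xC808321C", "0x2D"]]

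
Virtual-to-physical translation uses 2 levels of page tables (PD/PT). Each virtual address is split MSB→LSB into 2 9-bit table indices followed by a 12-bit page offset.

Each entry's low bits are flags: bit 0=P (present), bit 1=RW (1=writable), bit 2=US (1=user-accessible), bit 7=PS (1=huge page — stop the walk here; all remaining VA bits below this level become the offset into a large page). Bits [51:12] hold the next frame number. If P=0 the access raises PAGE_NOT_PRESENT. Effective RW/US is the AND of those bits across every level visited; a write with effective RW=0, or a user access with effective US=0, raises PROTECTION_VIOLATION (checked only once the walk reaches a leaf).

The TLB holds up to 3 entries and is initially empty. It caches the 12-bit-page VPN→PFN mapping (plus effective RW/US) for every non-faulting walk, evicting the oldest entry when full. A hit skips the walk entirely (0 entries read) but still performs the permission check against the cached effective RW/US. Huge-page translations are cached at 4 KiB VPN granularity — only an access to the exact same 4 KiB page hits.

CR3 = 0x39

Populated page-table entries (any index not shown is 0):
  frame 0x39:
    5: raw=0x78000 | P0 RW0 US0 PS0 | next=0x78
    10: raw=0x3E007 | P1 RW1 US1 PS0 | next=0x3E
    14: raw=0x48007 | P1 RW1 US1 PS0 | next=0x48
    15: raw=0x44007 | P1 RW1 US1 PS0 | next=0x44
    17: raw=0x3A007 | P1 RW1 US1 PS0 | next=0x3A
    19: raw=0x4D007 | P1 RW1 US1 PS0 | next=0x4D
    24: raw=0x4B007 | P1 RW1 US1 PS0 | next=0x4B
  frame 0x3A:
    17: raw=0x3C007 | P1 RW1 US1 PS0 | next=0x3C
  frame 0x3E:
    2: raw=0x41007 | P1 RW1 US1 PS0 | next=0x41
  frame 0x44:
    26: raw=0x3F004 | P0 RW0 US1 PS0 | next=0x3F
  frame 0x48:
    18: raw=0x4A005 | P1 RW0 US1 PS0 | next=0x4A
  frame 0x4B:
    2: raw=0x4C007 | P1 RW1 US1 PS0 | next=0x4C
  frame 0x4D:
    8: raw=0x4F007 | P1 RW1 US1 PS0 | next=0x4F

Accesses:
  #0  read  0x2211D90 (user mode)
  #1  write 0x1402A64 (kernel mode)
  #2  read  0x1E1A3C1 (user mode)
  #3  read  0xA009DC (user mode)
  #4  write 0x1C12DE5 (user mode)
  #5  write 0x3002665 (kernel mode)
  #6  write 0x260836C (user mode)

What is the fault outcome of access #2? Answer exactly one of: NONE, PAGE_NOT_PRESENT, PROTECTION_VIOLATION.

Walk each access:
#0 VA=0x2211D90 (r,user):
  L0 @0x39[17] → 0x3A007  P=1,RW=1,US=1,PS=0
  L1 @0x3A[17] → 0x3C007  P=1,RW=1,US=1,PS=0
  → PA=0x3CD90  (2 entries read)
#1 VA=0x1402A64 (w,kernel):
  L0 @0x39[10] → 0x3E007  P=1,RW=1,US=1,PS=0
  L1 @0x3E[2] → 0x41007  P=1,RW=1,US=1,PS=0
  → PA=0x41A64  (2 entries read)
#2 VA=0x1E1A3C1 (r,user):
  L0 @0x39[15] → 0x44007  P=1,RW=1,US=1,PS=0
  L1 @0x44[26] → 0x3F004  P=0,RW=0,US=1,PS=0
  ✗ PAGE_NOT_PRESENT  [2 reads]
#3 VA=0xA009DC (r,user):
  L0 @0x39[5] → 0x78000  P=0,RW=0,US=0,PS=0
  ✗ PAGE_NOT_PRESENT  [1 reads]
#4 VA=0x1C12DE5 (w,user):
  L0 @0x39[14] → 0x48007  P=1,RW=1,US=1,PS=0
  L1 @0x48[18] → 0x4A005  P=1,RW=0,US=1,PS=0
  ✗ PROTECTION_VIOLATION  [2 reads]
#5 VA=0x3002665 (w,kernel):
  L0 @0x39[24] → 0x4B007  P=1,RW=1,US=1,PS=0
  L1 @0x4B[2] → 0x4C007  P=1,RW=1,US=1,PS=0
  → PA=0x4C665  (2 entries read)
#6 VA=0x260836C (w,user):
  L0 @0x39[19] → 0x4D007  P=1,RW=1,US=1,PS=0
  L1 @0x4D[8] → 0x4F007  P=1,RW=1,US=1,PS=0
  → PA=0x4F36C  (2 entries read)

Access #2 fault: PAGE_NOT_PRESENT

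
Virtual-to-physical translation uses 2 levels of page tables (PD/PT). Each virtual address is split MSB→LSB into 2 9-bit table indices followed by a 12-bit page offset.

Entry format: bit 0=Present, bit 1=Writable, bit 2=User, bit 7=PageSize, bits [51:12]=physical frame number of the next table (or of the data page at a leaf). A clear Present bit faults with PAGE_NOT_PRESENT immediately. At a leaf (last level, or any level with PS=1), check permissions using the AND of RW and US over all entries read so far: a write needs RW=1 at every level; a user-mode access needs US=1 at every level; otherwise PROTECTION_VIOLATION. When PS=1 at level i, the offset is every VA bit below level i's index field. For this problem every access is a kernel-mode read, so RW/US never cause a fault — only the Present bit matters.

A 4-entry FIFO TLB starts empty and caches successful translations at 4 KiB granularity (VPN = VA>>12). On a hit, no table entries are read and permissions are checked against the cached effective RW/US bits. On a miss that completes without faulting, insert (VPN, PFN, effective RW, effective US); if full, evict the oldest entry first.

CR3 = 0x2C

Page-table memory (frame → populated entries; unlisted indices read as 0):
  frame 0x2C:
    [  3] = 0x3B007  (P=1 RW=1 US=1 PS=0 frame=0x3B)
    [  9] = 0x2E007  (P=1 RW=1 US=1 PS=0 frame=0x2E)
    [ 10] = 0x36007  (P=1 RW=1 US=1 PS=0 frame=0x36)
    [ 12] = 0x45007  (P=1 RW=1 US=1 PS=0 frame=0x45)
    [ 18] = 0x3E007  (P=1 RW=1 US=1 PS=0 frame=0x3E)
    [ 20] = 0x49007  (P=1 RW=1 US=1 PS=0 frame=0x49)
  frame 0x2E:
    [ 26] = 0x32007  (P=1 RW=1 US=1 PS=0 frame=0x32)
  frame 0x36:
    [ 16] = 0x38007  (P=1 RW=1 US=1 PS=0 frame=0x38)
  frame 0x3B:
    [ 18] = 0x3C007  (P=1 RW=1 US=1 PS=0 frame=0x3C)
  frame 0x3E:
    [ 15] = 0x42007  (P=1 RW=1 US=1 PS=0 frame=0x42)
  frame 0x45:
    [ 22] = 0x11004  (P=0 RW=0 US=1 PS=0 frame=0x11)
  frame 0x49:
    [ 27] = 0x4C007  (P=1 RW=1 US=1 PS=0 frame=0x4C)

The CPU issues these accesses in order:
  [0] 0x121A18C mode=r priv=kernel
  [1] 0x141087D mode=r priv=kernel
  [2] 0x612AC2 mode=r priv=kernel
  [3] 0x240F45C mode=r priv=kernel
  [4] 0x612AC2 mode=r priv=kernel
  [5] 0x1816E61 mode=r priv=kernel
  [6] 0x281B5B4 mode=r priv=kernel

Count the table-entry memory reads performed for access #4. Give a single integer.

Trace:
#0 VA=0x121A18C (r,kernel):
  lvl0: tbl 0x2C, slot 9 ⇒ 0x2E007 (P1/RW1/US1/PS0)
  lvl1: tbl 0x2E, slot 26 ⇒ 0x32007 (P1/RW1/US1/PS0)
  ⇒ phys 0x3218C  [2 reads]
#1 VA=0x141087D (r,kernel):
  lvl0: tbl 0x2C, slot 10 ⇒ 0x36007 (P1/RW1/US1/PS0)
  lvl1: tbl 0x36, slot 16 ⇒ 0x38007 (P1/RW1/US1/PS0)
  ⇒ phys 0x3887D  [2 reads]
#2 VA=0x612AC2 (r,kernel):
  lvl0: tbl 0x2C, slot 3 ⇒ 0x3B007 (P1/RW1/US1/PS0)
  lvl1: tbl 0x3B, slot 18 ⇒ 0x3C007 (P1/RW1/US1/PS0)
  ⇒ phys 0x3CAC2  [2 reads]
#3 VA=0x240F45C (r,kernel):
  lvl0: tbl 0x2C, slot 18 ⇒ 0x3E007 (P1/RW1/US1/PS0)
  lvl1: tbl 0x3E, slot 15 ⇒ 0x42007 (P1/RW1/US1/PS0)
  ⇒ phys 0x4245C  [2 reads]
#4 VA=0x612AC2 (r,kernel):
  TLB hit vpn=0x612 → PA=0x3CAC2
#5 VA=0x1816E61 (r,kernel):
  lvl0: tbl 0x2C, slot 12 ⇒ 0x45007 (P1/RW1/US1/PS0)
  lvl1: tbl 0x45, slot 22 ⇒ 0x11004 (P0/RW0/US1/PS0)
  ⇒ fault: PAGE_NOT_PRESENT  — 2 lookups
#6 VA=0x281B5B4 (r,kernel):
  lvl0: tbl 0x2C, slot 20 ⇒ 0x49007 (P1/RW1/US1/PS0)
  lvl1: tbl 0x49, slot 27 ⇒ 0x4C007 (P1/RW1/US1/PS0)
  ⇒ phys 0x4C5B4  [2 reads]

Entries read for #4: 0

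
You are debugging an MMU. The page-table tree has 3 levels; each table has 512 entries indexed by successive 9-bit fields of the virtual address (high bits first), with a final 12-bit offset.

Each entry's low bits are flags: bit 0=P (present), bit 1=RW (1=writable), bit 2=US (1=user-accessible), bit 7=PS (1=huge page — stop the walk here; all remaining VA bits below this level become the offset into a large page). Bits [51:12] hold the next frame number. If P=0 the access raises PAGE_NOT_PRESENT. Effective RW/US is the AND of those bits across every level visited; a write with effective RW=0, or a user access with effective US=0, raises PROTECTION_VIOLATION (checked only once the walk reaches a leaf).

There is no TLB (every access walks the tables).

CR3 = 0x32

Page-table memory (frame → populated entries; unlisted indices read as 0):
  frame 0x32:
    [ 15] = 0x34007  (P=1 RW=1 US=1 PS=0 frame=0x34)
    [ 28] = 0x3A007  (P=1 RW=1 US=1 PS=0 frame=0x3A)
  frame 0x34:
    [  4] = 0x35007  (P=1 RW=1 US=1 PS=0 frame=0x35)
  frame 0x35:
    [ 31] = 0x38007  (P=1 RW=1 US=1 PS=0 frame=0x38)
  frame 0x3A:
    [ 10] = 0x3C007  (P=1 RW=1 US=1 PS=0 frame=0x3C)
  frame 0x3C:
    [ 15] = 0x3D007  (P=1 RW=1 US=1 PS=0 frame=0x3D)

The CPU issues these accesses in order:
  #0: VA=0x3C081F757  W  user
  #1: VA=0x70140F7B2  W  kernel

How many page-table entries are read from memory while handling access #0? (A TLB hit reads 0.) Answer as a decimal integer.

Per-access translation:
#0 VA=0x3C081F757 (w,user):
  L0: frame=0x32 idx=15 entry=0x34007 [P=1 RW=1 US=1 PS=0]
  L1: frame=0x34 idx=4 entry=0x35007 [P=1 RW=1 US=1 PS=0]
  L2: frame=0x35 idx=31 entry=0x38007 [P=1 RW=1 US=1 PS=0]
  ✓ 0x38757  — 3 lookups
#1 VA=0x70140F7B2 (w,kernel):
  L0: frame=0x32 idx=28 entry=0x3A007 [P=1 RW=1 US=1 PS=0]
  L1: frame=0x3A idx=10 entry=0x3C007 [P=1 RW=1 US=1 PS=0]
  L2: frame=0x3C idx=15 entry=0x3D007 [P=1 RW=1 US=1 PS=0]
  ✓ 0x3D7B2  — 3 lookups

Entries read for #0: 3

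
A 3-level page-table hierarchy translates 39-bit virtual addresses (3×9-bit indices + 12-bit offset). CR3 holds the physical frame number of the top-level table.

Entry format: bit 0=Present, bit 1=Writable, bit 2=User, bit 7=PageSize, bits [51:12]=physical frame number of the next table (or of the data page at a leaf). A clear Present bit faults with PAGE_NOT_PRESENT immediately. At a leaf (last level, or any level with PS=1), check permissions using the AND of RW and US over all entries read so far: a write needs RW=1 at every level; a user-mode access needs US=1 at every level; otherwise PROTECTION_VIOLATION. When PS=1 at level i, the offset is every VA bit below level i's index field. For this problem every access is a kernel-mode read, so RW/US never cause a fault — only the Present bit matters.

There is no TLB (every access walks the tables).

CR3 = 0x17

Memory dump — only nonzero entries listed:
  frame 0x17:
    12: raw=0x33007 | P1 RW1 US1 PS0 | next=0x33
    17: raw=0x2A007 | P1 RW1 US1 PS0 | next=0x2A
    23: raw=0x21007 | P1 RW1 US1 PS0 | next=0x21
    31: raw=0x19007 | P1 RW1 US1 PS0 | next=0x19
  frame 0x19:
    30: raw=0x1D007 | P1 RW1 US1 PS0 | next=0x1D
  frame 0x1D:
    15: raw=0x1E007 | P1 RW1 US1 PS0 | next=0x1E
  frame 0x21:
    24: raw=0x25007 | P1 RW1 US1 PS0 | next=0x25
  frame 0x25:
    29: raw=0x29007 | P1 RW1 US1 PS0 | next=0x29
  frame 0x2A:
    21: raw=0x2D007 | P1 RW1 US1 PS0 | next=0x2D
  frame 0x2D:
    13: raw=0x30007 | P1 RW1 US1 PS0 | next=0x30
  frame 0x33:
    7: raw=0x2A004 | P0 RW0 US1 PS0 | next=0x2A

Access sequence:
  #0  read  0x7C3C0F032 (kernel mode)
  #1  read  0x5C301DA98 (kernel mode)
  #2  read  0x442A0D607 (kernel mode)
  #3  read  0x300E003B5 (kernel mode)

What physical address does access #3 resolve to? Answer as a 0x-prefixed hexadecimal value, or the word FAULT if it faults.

Walk each access:
#0 VA=0x7C3C0F032 (r,kernel):
  lvl0: tbl 0x17, slot 31 ⇒ 0x19007 (P1/RW1/US1/PS0)
  lvl1: tbl 0x19, slot 30 ⇒ 0x1D007 (P1/RW1/US1/PS0)
  lvl2: tbl 0x1D, slot 15 ⇒ 0x1E007 (P1/RW1/US1/PS0)
  ⇒ phys 0x1E032  [3 reads]
#1 VA=0x5C301DA98 (r,kernel):
  lvl0: tbl 0x17, slot 23 ⇒ 0x21007 (P1/RW1/US1/PS0)
  lvl1: tbl 0x21, slot 24 ⇒ 0x25007 (P1/RW1/US1/PS0)
  lvl2: tbl 0x25, slot 29 ⇒ 0x29007 (P1/RW1/US1/PS0)
  ⇒ phys 0x29A98  [3 reads]
#2 VA=0x442A0D607 (r,kernel):
  lvl0: tbl 0x17, slot 17 ⇒ 0x2A007 (P1/RW1/US1/PS0)
  lvl1: tbl 0x2A, slot 21 ⇒ 0x2D007 (P1/RW1/US1/PS0)
  lvl2: tbl 0x2D, slot 13 ⇒ 0x30007 (P1/RW1/US1/PS0)
  ⇒ phys 0x30607  [3 reads]
#3 VA=0x300E003B5 (r,kernel):
  lvl0: tbl 0x17, slot 12 ⇒ 0x33007 (P1/RW1/US1/PS0)
  lvl1: tbl 0x33, slot 7 ⇒ 0x2A004 (P0/RW0/US1/PS0)
  → PAGE_NOT_PRESENT  (2 entries read)

Access #3 PA: FAULT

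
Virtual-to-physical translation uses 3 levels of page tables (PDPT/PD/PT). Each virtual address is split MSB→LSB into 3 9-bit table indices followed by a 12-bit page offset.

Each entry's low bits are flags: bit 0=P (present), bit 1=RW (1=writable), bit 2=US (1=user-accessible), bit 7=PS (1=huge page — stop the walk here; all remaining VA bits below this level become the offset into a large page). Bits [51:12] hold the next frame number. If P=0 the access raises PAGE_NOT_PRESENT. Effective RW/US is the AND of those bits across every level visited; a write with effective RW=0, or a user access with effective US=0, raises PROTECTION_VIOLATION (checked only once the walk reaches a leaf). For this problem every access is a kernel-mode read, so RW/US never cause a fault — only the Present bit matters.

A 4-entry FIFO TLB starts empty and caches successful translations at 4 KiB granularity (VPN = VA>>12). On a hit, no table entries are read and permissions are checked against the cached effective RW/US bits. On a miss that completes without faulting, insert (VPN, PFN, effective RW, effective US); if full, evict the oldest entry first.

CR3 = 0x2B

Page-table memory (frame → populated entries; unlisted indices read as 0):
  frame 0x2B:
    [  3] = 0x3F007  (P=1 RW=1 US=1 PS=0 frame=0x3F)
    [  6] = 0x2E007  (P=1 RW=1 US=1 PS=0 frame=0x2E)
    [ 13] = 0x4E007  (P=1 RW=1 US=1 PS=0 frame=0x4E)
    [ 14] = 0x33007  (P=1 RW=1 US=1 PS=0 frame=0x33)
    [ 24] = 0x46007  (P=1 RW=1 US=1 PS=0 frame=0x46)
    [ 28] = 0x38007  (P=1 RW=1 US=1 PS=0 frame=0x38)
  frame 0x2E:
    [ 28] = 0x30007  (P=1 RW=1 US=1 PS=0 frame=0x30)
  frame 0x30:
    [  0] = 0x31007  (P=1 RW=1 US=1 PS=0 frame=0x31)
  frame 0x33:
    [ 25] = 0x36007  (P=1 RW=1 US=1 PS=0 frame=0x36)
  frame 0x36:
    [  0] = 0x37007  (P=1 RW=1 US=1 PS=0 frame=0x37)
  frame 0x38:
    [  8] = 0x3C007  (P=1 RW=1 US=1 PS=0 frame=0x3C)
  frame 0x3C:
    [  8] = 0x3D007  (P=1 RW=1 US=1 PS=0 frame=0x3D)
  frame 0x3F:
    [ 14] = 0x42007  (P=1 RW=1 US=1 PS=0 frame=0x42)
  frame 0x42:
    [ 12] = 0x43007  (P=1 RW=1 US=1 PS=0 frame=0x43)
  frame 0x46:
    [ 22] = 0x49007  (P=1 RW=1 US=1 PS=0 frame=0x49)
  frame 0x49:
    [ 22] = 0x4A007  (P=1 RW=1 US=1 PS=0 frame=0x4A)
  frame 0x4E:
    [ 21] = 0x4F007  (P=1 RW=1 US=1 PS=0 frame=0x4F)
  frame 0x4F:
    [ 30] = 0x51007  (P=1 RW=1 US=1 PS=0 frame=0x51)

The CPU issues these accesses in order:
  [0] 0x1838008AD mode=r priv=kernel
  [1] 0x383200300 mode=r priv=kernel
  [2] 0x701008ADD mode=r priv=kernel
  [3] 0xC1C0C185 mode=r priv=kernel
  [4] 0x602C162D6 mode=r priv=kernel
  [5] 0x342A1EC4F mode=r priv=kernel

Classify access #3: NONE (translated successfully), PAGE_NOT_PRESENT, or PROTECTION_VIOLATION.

Per-access translation:
#0 VA=0x1838008AD (r,kernel):
  L0 @0x2B[6] → 0x2E007  P=1,RW=1,US=1,PS=0
  L1 @0x2E[28] → 0x30007  P=1,RW=1,US=1,PS=0
  L2 @0x30[0] → 0x31007  P=1,RW=1,US=1,PS=0
  ⇒ phys 0x318AD  [3 reads]
#1 VA=0x383200300 (r,kernel):
  L0 @0x2B[14] → 0x33007  P=1,RW=1,US=1,PS=0
  L1 @0x33[25] → 0x36007  P=1,RW=1,US=1,PS=0
  L2 @0x36[0] → 0x37007  P=1,RW=1,US=1,PS=0
  ⇒ phys 0x37300  [3 reads]
#2 VA=0x701008ADD (r,kernel):
  L0 @0x2B[28] → 0x38007  P=1,RW=1,US=1,PS=0
  L1 @0x38[8] → 0x3C007  P=1,RW=1,US=1,PS=0
  L2 @0x3C[8] → 0x3D007  P=1,RW=1,US=1,PS=0
  ⇒ phys 0x3DADD  [3 reads]
#3 VA=0xC1C0C185 (r,kernel):
  L0 @0x2B[3] → 0x3F007  P=1,RW=1,US=1,PS=0
  L1 @0x3F[14] → 0x42007  P=1,RW=1,US=1,PS=0
  L2 @0x42[12] → 0x43007  P=1,RW=1,US=1,PS=0
  ⇒ phys 0x43185  [3 reads]
#4 VA=0x602C162D6 (r,kernel):
  L0 @0x2B[24] → 0x46007  P=1,RW=1,US=1,PS=0
  L1 @0x46[22] → 0x49007  P=1,RW=1,US=1,PS=0
  L2 @0x49[22] → 0x4A007  P=1,RW=1,US=1,PS=0
  ⇒ phys 0x4A2D6  [3 reads]
#5 VA=0x342A1EC4F (r,kernel):
  L0 @0x2B[13] → 0x4E007  P=1,RW=1,US=1,PS=0
  L1 @0x4E[21] → 0x4F007  P=1,RW=1,US=1,PS=0
  L2 @0x4F[30] → 0x51007  P=1,RW=1,US=1,PS=0
  ⇒ phys 0x51C4F  [3 reads]

Access #3 fault: NONE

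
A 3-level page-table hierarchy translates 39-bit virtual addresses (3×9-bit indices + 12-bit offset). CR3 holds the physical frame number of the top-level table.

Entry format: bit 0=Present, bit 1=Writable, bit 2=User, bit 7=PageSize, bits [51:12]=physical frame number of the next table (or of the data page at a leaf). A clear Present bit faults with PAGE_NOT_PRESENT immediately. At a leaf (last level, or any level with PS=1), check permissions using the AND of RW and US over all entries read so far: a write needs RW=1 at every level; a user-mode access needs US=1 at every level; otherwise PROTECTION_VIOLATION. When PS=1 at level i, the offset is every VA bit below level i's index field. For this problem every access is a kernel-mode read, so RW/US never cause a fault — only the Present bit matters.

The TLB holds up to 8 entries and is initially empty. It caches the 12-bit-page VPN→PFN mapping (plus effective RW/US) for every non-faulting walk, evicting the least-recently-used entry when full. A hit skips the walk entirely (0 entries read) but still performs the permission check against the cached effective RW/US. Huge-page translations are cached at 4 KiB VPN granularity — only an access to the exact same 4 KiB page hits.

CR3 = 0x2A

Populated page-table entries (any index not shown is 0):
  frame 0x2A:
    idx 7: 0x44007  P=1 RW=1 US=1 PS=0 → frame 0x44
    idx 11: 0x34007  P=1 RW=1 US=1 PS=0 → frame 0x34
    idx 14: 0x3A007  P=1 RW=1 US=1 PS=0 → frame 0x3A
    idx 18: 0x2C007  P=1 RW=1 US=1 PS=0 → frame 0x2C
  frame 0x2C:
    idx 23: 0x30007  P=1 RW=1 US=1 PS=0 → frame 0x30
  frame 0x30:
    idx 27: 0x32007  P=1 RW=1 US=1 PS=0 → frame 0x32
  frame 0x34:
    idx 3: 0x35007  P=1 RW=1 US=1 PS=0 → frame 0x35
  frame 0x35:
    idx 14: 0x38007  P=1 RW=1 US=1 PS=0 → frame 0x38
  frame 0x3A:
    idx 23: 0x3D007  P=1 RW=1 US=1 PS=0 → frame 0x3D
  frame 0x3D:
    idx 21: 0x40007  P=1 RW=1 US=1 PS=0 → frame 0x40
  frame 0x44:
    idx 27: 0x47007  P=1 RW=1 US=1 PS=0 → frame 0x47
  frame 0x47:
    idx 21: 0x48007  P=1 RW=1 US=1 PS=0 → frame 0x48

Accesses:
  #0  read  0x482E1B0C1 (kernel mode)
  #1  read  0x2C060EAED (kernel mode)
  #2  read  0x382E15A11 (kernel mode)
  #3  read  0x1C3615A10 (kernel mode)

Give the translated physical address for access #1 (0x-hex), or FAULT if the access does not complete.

Trace:
#0 VA=0x482E1B0C1 (r,kernel):
  L0: frame=0x2A idx=18 entry=0x2C007 [P=1 RW=1 US=1 PS=0]
  L1: frame=0x2C idx=23 entry=0x30007 [P=1 RW=1 US=1 PS=0]
  L2: frame=0x30 idx=27 entry=0x32007 [P=1 RW=1 US=1 PS=0]
  ⇒ phys 0x320C1  [3 reads]
#1 VA=0x2C060EAED (r,kernel):
  L0: frame=0x2A idx=11 entry=0x34007 [P=1 RW=1 US=1 PS=0]
  L1: frame=0x34 idx=3 entry=0x35007 [P=1 RW=1 US=1 PS=0]
  L2: frame=0x35 idx=14 entry=0x38007 [P=1 RW=1 US=1 PS=0]
  ⇒ phys 0x38AED  [3 reads]
#2 VA=0x382E15A11 (r,kernel):
  L0: frame=0x2A idx=14 entry=0x3A007 [P=1 RW=1 US=1 PS=0]
  L1: frame=0x3A idx=23 entry=0x3D007 [P=1 RW=1 US=1 PS=0]
  L2: frame=0x3D idx=21 entry=0x40007 [P=1 RW=1 US=1 PS=0]
  ⇒ phys 0x40A11  [3 reads]
#3 VA=0x1C3615A10 (r,kernel):
  L0: frame=0x2A idx=7 entry=0x44007 [P=1 RW=1 US=1 PS=0]
  L1: frame=0x44 idx=27 entry=0x47007 [P=1 RW=1 US=1 PS=0]
  L2: frame=0x47 idx=21 entry=0x48007 [P=1 RW=1 US=1 PS=0]
  ⇒ phys 0x48A10  [3 reads]

Access #1 PA: 0x38AED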